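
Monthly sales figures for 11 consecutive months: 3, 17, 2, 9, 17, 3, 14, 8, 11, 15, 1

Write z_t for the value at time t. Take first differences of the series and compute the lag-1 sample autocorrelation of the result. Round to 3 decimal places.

-0.590

First differences Δz: 14, -15, 7, 8, -14, 11, -6, 3, 4, -14
Mean of differences = -0.2000
Numerator Σ(Δz_t−Δz̄)(Δz_{t+1}−Δz̄) = -653.4400
Denominator Σ(Δz_t−Δz̄)² = 1107.6000
r_1(Δz) = -653.4400 / 1107.6000 = -0.590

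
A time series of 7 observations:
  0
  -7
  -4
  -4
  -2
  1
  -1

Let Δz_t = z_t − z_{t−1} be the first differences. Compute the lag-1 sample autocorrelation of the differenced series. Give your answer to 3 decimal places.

-0.263

First differences Δz: -7, 3, 0, 2, 3, -2
Mean of differences = -0.1667
Numerator Σ(Δz_t−Δz̄)(Δz_{t+1}−Δz̄) = -19.6944
Denominator Σ(Δz_t−Δz̄)² = 74.8333
r_1(Δz) = -19.6944 / 74.8333 = -0.263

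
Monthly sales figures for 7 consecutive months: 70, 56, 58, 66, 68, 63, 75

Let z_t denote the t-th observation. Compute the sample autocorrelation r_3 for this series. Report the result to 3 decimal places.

0.007

Mean z̄ = (70 + 56 + 58 + 66 + 68 + 63 + 75)/7 = 65.1429
Numerator Σ_{t=1}^{4}(z_t−z̄)(z_{t+3}−z̄) = 1.7959
Denominator Σ(z_t−z̄)² = 268.8571
r_3 = 1.7959 / 268.8571 = 0.007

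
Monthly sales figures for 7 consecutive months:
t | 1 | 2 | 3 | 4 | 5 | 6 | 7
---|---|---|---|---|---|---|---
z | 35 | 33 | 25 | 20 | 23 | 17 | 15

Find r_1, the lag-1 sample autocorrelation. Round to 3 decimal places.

Mean z̄ = (35 + 33 + 25 + 20 + 23 + 17 + 15)/7 = 24.0000
Numerator Σ_{t=1}^{6}(z_t−z̄)(z_{t+1}−z̄) = 178.0000
Denominator Σ(z_t−z̄)² = 350.0000
r_1 = 178.0000 / 350.0000 = 0.509

0.509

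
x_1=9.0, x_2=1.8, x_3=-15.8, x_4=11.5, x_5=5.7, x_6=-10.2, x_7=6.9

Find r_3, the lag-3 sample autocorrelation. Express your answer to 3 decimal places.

0.524

Mean x̄ = (9.0 + 1.8 − 15.8 + 11.5 + 5.7 − 10.2 + 6.9)/7 = 1.2714
Deviations from mean: 7.7286, 0.5286, -17.0714, 10.2286, 4.4286, -11.4714, 5.6286
Σ(x_t−x̄)(x_{t+3}−x̄) = (79.0522) + (2.3408) + (195.8337) + (57.5722) = 334.7990
Denominator Σ(x_t−x̄)² = 638.9543
r_3 = 334.7990 / 638.9543 = 0.524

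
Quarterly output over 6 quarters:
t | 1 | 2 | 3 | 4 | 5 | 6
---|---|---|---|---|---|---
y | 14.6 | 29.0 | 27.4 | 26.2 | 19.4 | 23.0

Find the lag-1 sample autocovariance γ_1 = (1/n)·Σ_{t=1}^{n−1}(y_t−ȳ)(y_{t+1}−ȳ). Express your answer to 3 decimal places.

-4.030

Mean ȳ = (14.6 + 29.0 + 27.4 + 26.2 + 19.4 + 23.0)/6 = 23.2667
Deviations: -8.6667, 5.7333, 4.1333, 2.9333, -3.8667, -0.2667
Σ_{t=1}^{5}(y_t−ȳ)(y_{t+1}−ȳ) = -24.1778
γ_1 = -24.1778 / 6 = -4.030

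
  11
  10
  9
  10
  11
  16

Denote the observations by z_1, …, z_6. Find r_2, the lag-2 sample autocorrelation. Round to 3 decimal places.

-0.115

Mean z̄ = (11 + 10 + 9 + 10 + 11 + 16)/6 = 11.1667
Numerator Σ_{t=1}^{4}(z_t−z̄)(z_{t+2}−z̄) = -3.5556
Denominator Σ(z_t−z̄)² = 30.8333
r_2 = -3.5556 / 30.8333 = -0.115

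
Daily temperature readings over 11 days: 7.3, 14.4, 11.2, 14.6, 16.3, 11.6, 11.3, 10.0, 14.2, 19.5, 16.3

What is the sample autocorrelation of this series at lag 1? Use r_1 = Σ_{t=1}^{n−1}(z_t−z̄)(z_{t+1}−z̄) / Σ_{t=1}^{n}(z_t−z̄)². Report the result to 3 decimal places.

0.154

Mean z̄ = (7.3 + 14.4 + 11.2 + 14.6 + 16.3 + 11.6 + 11.3 + 10.0 + 14.2 + 19.5 + 16.3)/11 = 13.3364
Numerator Σ_{t=1}^{10}(z_t−z̄)(z_{t+1}−z̄) = 18.2450
Denominator Σ(z_t−z̄)² = 118.3255
r_1 = 18.2450 / 118.3255 = 0.154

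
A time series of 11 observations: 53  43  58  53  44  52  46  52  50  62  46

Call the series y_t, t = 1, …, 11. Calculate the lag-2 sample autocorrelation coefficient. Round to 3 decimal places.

Mean ȳ = (53 + 43 + 58 + 53 + 44 + 52 + 46 + 52 + 50 + 62 + 46)/11 = 50.8182
Numerator Σ_{t=1}^{9}(y_t−ȳ)(y_{t+2}−ȳ) = 7.5702
Denominator Σ(y_t−ȳ)² = 343.6364
r_2 = 7.5702 / 343.6364 = 0.022

0.022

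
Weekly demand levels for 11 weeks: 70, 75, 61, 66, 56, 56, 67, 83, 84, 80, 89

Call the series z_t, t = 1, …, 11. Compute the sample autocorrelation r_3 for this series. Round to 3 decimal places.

Mean z̄ = (70 + 75 + 61 + 66 + 56 + 56 + 67 + 83 + 84 + 80 + 89)/11 = 71.5455
Numerator Σ_{t=1}^{8}(z_t−z̄)(z_{t+3}−z̄) = -66.1653
Denominator Σ(z_t−z̄)² = 1322.7273
r_3 = -66.1653 / 1322.7273 = -0.050

-0.050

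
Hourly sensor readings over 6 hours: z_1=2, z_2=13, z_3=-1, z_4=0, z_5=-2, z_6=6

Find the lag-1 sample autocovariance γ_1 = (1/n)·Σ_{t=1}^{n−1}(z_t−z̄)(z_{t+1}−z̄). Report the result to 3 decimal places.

-6.333

Mean z̄ = (2 + 13 − 1 + 0 − 2 + 6)/6 = 3.0000
Σ_{t=1}^{5}(z_t−z̄)(z_{t+1}−z̄) = -38.0000
γ_1 = -38.0000 / 6 = -6.333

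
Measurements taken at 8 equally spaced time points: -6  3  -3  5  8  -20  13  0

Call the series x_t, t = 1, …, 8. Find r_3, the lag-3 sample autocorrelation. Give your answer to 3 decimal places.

0.167

Mean x̄ = (-6 + 3 − 3 + 5 + 8 − 20 + 13 + 0)/8 = 0.0000
Σ(x_t−x̄)(x_{t+3}−x̄) = (-30.0000) + (24.0000) + (60.0000) + (65.0000) + (0.0000) = 119.0000
Denominator Σ(x_t−x̄)² = 712.0000
r_3 = 119.0000 / 712.0000 = 0.167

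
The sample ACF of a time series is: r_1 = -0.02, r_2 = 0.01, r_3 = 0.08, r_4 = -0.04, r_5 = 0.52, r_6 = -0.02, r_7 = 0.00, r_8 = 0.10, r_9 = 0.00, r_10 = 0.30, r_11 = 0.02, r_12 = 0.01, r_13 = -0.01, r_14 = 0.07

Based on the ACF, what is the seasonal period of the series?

The largest autocorrelation is r_5 = 0.52, with a weaker echo at lag 10 (0.30); the remaining lags stay at or below 0.10.
The dominant spike at lag 5 indicates a seasonal period of 5.

5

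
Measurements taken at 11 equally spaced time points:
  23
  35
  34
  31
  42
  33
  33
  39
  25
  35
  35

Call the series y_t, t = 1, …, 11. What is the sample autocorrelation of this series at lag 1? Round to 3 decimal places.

Mean ȳ = (23 + 35 + 34 + 31 + 42 + 33 + 33 + 39 + 25 + 35 + 35)/11 = 33.1818
Numerator Σ_{t=1}^{10}(y_t−ȳ)(y_{t+1}−ȳ) = -99.8512
Denominator Σ(y_t−ȳ)² = 297.6364
r_1 = -99.8512 / 297.6364 = -0.335

-0.335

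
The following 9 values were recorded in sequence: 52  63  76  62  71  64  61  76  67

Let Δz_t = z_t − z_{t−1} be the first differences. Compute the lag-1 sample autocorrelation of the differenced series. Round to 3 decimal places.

First differences Δz: 11, 13, -14, 9, -7, -3, 15, -9
Mean of differences = 1.8750
Numerator Σ(Δz_t−Δz̄)(Δz_{t+1}−Δz̄) = -414.8906
Denominator Σ(Δz_t−Δz̄)² = 902.8750
r_1(Δz) = -414.8906 / 902.8750 = -0.460

-0.460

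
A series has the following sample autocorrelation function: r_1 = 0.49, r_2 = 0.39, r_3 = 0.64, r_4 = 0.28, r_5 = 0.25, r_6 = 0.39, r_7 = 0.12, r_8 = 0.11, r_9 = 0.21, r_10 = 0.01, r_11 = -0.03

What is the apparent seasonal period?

3

The largest autocorrelation is r_3 = 0.64; the remaining lags stay at or below 0.49. The elevated value at lag 1 (0.49), dropping to 0.39 at lag 2, reflects decaying short-term dependence rather than seasonality.
The dominant spike at lag 3 indicates a seasonal period of 3.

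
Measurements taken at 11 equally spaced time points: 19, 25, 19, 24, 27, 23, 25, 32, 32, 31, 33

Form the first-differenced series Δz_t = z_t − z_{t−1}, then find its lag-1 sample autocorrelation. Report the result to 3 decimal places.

-0.432

First differences Δz: 6, -6, 5, 3, -4, 2, 7, 0, -1, 2
Mean of differences = 1.4000
Numerator Σ(Δz_t−Δz̄)(Δz_{t+1}−Δz̄) = -69.3600
Denominator Σ(Δz_t−Δz̄)² = 160.4000
r_1(Δz) = -69.3600 / 160.4000 = -0.432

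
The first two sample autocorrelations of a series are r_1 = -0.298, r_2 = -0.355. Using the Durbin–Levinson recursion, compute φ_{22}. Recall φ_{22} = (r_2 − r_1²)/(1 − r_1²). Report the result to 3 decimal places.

-0.487

φ_{22} = (r_2 − r_1²) / (1 − r_1²)
r_1² = (-0.298)² = 0.088804
Numerator = -0.355 − 0.0888 = -0.4438; denominator = 1 − 0.0888 = 0.9112
φ_{22} = -0.4438 / 0.9112 = -0.487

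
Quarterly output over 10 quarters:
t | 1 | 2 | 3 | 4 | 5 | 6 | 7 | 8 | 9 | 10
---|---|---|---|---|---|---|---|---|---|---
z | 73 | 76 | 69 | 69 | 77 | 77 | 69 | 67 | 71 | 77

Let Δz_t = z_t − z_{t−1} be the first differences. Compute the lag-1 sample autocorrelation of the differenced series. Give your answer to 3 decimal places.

0.054

First differences Δz: 3, -7, 0, 8, 0, -8, -2, 4, 6
Mean of differences = 0.4444
Numerator Σ(Δz_t−Δz̄)(Δz_{t+1}−Δz̄) = 13.0247
Denominator Σ(Δz_t−Δz̄)² = 240.2222
r_1(Δz) = 13.0247 / 240.2222 = 0.054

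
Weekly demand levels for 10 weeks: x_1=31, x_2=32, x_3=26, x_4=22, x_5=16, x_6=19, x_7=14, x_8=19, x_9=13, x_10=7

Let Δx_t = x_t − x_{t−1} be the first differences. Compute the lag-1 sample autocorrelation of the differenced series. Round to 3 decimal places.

-0.434

First differences Δx: 1, -6, -4, -6, 3, -5, 5, -6, -6
Mean of differences = -2.6667
Numerator Σ(Δx_t−Δx̄)(Δx_{t+1}−Δx̄) = -67.7778
Denominator Σ(Δx_t−Δx̄)² = 156.0000
r_1(Δx) = -67.7778 / 156.0000 = -0.434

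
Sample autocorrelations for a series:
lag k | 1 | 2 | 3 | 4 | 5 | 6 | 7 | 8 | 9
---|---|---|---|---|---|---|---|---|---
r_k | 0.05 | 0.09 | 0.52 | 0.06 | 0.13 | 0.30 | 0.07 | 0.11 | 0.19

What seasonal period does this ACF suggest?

3

The largest autocorrelation is r_3 = 0.52, with weaker echoes at lags 6 (0.30) and 9 (0.19); the remaining lags stay at or below 0.13.
The dominant spike at lag 3 indicates a seasonal period of 3.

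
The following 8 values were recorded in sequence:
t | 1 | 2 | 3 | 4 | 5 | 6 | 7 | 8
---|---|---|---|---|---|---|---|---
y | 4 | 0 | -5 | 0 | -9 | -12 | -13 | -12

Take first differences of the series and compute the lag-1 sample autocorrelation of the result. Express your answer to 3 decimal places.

-0.461

First differences Δy: -4, -5, 5, -9, -3, -1, 1
Mean of differences = -2.2857
Numerator Σ(Δy_t−Δȳ)(Δy_{t+1}−Δȳ) = -55.9388
Denominator Σ(Δy_t−Δȳ)² = 121.4286
r_1(Δy) = -55.9388 / 121.4286 = -0.461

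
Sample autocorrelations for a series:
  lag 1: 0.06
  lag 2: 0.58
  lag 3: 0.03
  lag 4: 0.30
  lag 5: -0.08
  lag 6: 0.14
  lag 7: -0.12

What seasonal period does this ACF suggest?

The largest autocorrelation is r_2 = 0.58, with a weaker echo at lag 4 (0.30); the remaining lags stay at or below 0.14.
The dominant spike at lag 2 indicates a seasonal period of 2.

2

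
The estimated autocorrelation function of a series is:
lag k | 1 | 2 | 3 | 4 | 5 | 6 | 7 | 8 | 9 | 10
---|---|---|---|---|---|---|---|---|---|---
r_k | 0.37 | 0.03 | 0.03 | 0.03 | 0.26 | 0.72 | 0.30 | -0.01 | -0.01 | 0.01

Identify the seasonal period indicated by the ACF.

The largest autocorrelation is r_6 = 0.72; the remaining lags stay at or below 0.37. The elevated value at lag 1 (0.37), dropping to 0.03 at lag 2, reflects decaying short-term dependence rather than seasonality.
The dominant spike at lag 6 indicates a seasonal period of 6.

6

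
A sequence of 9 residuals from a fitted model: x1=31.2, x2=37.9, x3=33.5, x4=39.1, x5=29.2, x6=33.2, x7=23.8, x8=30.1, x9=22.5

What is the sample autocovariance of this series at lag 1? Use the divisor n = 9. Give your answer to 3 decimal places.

Mean x̄ = (31.2 + 37.9 + 33.5 + 39.1 + 29.2 + 33.2 + 23.8 + 30.1 + 22.5)/9 = 31.1667
Σ_{t=1}^{8}(x_t−x̄)(x_{t+1}−x̄) = 16.9689
γ_1 = 16.9689 / 9 = 1.885

1.885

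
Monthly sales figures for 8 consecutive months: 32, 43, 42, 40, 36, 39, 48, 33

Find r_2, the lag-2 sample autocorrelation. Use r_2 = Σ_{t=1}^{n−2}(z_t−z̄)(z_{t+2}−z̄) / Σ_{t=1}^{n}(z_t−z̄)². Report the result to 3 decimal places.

Mean z̄ = (32 + 43 + 42 + 40 + 36 + 39 + 48 + 33)/8 = 39.1250
Deviations from mean: -7.1250, 3.8750, 2.8750, 0.8750, -3.1250, -0.1250, 8.8750, -6.1250
Numerator Σ_{t=1}^{6}(z_t−z̄)(z_{t+2}−z̄) = -53.1563
Denominator Σ(z_t−z̄)² = 200.8750
r_2 = -53.1563 / 200.8750 = -0.265

-0.265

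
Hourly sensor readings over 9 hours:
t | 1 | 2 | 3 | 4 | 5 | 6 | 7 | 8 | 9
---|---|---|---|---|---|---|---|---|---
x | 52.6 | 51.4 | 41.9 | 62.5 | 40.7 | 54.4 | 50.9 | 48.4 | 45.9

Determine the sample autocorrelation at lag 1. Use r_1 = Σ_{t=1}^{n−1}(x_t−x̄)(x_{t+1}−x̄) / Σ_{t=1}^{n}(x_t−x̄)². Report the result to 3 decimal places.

Mean x̄ = (52.6 + 51.4 + 41.9 + 62.5 + 40.7 + 54.4 + 50.9 + 48.4 + 45.9)/9 = 49.8556
Numerator Σ_{t=1}^{8}(x_t−x̄)(x_{t+1}−x̄) = -257.0320
Denominator Σ(x_t−x̄)² = 356.4222
r_1 = -257.0320 / 356.4222 = -0.721

-0.721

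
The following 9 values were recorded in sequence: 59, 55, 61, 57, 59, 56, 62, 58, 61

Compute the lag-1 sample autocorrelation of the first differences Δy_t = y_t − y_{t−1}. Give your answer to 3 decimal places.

First differences Δy: -4, 6, -4, 2, -3, 6, -4, 3
Mean of differences = 0.2500
Numerator Σ(Δy_t−Δȳ)(Δy_{t+1}−Δȳ) = -116.8125
Denominator Σ(Δy_t−Δȳ)² = 141.5000
r_1(Δy) = -116.8125 / 141.5000 = -0.826

-0.826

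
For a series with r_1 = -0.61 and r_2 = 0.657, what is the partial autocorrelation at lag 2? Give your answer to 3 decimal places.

φ_{22} = (r_2 − r_1²) / (1 − r_1²)
r_1² = (-0.61)² = 0.3721
Numerator = 0.657 − 0.3721 = 0.2849; denominator = 1 − 0.3721 = 0.6279
φ_{22} = 0.2849 / 0.6279 = 0.454

0.454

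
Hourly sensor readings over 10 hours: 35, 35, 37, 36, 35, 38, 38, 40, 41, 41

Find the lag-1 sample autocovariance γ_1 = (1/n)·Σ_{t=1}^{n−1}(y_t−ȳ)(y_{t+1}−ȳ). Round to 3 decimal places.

Mean ȳ = (35 + 35 + 37 + 36 + 35 + 38 + 38 + 40 + 41 + 41)/10 = 37.6000
Σ_{t=1}^{9}(y_t−ȳ)(y_{t+1}−ȳ) = 33.2400
γ_1 = 33.2400 / 10 = 3.324

3.324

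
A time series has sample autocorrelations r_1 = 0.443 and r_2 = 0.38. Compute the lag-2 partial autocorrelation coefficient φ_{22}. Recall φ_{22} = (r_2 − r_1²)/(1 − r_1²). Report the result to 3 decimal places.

φ_{22} = (r_2 − r_1²) / (1 − r_1²)
r_1² = (0.443)² = 0.196249
Numerator = 0.38 − 0.1962 = 0.1838; denominator = 1 − 0.1962 = 0.8038
φ_{22} = 0.1838 / 0.8038 = 0.229

0.229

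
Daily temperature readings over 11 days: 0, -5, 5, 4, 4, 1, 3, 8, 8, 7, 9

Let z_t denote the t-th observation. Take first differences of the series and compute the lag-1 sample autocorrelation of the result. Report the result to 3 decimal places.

-0.433

First differences Δz: -5, 10, -1, 0, -3, 2, 5, 0, -1, 2
Mean of differences = 0.9000
Numerator Σ(Δz_t−Δz̄)(Δz_{t+1}−Δz̄) = -69.6100
Denominator Σ(Δz_t−Δz̄)² = 160.9000
r_1(Δz) = -69.6100 / 160.9000 = -0.433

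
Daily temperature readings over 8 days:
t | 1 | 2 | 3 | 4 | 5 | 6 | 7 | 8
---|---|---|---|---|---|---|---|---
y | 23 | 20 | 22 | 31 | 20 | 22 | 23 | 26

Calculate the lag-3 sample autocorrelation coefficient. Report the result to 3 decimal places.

-0.014

Mean ȳ = (23 + 20 + 22 + 31 + 20 + 22 + 23 + 26)/8 = 23.3750
Deviations from mean: -0.3750, -3.3750, -1.3750, 7.6250, -3.3750, -1.3750, -0.3750, 2.6250
Numerator Σ_{t=1}^{5}(y_t−ȳ)(y_{t+3}−ȳ) = -1.2969
Denominator Σ(y_t−ȳ)² = 91.8750
r_3 = -1.2969 / 91.8750 = -0.014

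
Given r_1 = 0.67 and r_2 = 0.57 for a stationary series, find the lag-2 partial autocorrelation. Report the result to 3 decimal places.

φ_{22} = (r_2 − r_1²) / (1 − r_1²)
r_1² = (0.67)² = 0.4489
Numerator = 0.57 − 0.4489 = 0.1211; denominator = 1 − 0.4489 = 0.5511
φ_{22} = 0.1211 / 0.5511 = 0.220

0.220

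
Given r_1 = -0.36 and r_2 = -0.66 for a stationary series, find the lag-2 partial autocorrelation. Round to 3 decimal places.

φ_{22} = (r_2 − r_1²) / (1 − r_1²)
r_1² = (-0.36)² = 0.1296
Numerator = -0.66 − 0.1296 = -0.7896; denominator = 1 − 0.1296 = 0.8704
φ_{22} = -0.7896 / 0.8704 = -0.907

-0.907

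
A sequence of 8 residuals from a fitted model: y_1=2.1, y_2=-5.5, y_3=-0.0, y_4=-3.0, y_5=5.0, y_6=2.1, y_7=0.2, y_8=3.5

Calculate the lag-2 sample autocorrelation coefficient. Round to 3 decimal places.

Mean ȳ = (2.1 − 5.5 − 0.0 − 3.0 + 5.0 + 2.1 + 0.2 + 3.5)/8 = 0.5500
Deviations from mean: 1.5500, -6.0500, -0.5500, -3.5500, 4.4500, 1.5500, -0.3500, 2.9500
Σ(y_t−ȳ)(y_{t+2}−ȳ) = (-0.8525) + (21.4775) + (-2.4475) + (-5.5025) + (-1.5575) + (4.5725) = 15.6900
Denominator Σ(y_t−ȳ)² = 82.9400
r_2 = 15.6900 / 82.9400 = 0.189

0.189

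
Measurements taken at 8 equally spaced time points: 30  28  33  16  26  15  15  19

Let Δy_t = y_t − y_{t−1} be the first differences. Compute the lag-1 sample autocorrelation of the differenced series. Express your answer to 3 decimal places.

First differences Δy: -2, 5, -17, 10, -11, 0, 4
Mean of differences = -1.5714
Numerator Σ(Δy_t−Δȳ)(Δy_{t+1}−Δȳ) = -397.8980
Denominator Σ(Δy_t−Δȳ)² = 537.7143
r_1(Δy) = -397.8980 / 537.7143 = -0.740

-0.740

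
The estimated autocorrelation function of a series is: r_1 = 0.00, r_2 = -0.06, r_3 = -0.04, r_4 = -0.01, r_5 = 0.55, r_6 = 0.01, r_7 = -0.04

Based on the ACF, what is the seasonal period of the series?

5

The largest autocorrelation is r_5 = 0.55; the remaining lags stay at or below 0.01.
The dominant spike at lag 5 indicates a seasonal period of 5.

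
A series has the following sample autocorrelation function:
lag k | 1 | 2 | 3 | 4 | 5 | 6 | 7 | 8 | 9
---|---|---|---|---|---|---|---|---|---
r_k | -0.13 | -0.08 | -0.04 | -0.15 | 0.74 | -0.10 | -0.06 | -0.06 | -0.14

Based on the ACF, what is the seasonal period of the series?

The largest autocorrelation is r_5 = 0.74; the remaining lags stay at or below -0.04.
The dominant spike at lag 5 indicates a seasonal period of 5.

5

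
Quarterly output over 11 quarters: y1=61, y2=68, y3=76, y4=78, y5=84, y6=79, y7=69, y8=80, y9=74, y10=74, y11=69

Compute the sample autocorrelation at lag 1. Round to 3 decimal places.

Mean ȳ = (61 + 68 + 76 + 78 + 84 + 79 + 69 + 80 + 74 + 74 + 69)/11 = 73.8182
Numerator Σ_{t=1}^{10}(y_t−ȳ)(y_{t+1}−ȳ) = 111.8760
Denominator Σ(y_t−ȳ)² = 435.6364
r_1 = 111.8760 / 435.6364 = 0.257

0.257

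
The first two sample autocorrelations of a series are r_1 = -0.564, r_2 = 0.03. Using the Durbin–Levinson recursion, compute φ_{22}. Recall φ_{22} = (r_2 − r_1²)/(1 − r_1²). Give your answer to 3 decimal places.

-0.422

φ_{22} = (r_2 − r_1²) / (1 − r_1²)
r_1² = (-0.564)² = 0.318096
Numerator = 0.03 − 0.3181 = -0.2881; denominator = 1 − 0.3181 = 0.6819
φ_{22} = -0.2881 / 0.6819 = -0.422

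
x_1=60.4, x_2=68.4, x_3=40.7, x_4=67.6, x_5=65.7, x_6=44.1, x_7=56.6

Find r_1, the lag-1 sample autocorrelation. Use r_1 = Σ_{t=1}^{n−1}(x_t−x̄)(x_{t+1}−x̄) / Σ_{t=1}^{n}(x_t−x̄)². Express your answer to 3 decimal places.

-0.443

Mean x̄ = (60.4 + 68.4 + 40.7 + 67.6 + 65.7 + 44.1 + 56.6)/7 = 57.6429
Σ(x_t−x̄)(x_{t+1}−x̄) = (29.6590) + (-182.2567) + (-168.7024) + (80.2261) + (-109.1167) + (14.1233) = -336.0676
Denominator Σ(x_t−x̄)² = 758.9371
r_1 = -336.0676 / 758.9371 = -0.443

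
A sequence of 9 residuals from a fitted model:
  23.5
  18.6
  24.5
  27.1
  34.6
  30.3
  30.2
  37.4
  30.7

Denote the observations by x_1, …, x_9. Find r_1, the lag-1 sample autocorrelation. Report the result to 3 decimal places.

Mean x̄ = (23.5 + 18.6 + 24.5 + 27.1 + 34.6 + 30.3 + 30.2 + 37.4 + 30.7)/9 = 28.5444
Numerator Σ_{t=1}^{8}(x_t−x̄)(x_{t+1}−x̄) = 134.7658
Denominator Σ(x_t−x̄)² = 268.3422
r_1 = 134.7658 / 268.3422 = 0.502

0.502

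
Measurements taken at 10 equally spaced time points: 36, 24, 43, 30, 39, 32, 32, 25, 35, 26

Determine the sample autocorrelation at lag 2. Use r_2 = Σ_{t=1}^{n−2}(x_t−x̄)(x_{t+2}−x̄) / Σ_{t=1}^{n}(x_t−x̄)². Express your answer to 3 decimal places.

0.510

Mean x̄ = (36 + 24 + 43 + 30 + 39 + 32 + 32 + 25 + 35 + 26)/10 = 32.2000
Numerator Σ_{t=1}^{8}(x_t−x̄)(x_{t+2}−x̄) = 177.1200
Denominator Σ(x_t−x̄)² = 347.6000
r_2 = 177.1200 / 347.6000 = 0.510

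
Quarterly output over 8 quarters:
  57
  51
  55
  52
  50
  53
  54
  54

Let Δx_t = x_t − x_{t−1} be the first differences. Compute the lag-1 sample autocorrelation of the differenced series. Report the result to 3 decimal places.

-0.433

First differences Δx: -6, 4, -3, -2, 3, 1, 0
Mean of differences = -0.4286
Numerator Σ(Δx_t−Δx̄)(Δx_{t+1}−Δx̄) = -31.8980
Denominator Σ(Δx_t−Δx̄)² = 73.7143
r_1(Δx) = -31.8980 / 73.7143 = -0.433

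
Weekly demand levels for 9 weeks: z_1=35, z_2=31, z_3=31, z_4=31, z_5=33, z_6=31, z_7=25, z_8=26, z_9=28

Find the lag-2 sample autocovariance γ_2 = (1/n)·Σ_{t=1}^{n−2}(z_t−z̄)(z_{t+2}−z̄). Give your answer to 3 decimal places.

0.096

Mean z̄ = (35 + 31 + 31 + 31 + 33 + 31 + 25 + 26 + 28)/9 = 30.1111
Σ_{t=1}^{7}(z_t−z̄)(z_{t+2}−z̄) = 0.8642
γ_2 = 0.8642 / 9 = 0.096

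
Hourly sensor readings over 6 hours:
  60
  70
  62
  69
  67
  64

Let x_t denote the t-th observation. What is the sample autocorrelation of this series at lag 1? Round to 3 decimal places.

-0.615

Mean x̄ = (60 + 70 + 62 + 69 + 67 + 64)/6 = 65.3333
Deviations from mean: -5.3333, 4.6667, -3.3333, 3.6667, 1.6667, -1.3333
Numerator Σ_{t=1}^{5}(x_t−x̄)(x_{t+1}−x̄) = -48.7778
Denominator Σ(x_t−x̄)² = 79.3333
r_1 = -48.7778 / 79.3333 = -0.615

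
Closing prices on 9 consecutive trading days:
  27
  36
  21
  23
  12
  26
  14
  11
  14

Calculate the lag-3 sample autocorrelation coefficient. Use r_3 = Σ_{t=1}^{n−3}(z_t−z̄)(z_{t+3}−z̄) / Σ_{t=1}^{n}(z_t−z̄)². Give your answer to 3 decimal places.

Mean z̄ = (27 + 36 + 21 + 23 + 12 + 26 + 14 + 11 + 14)/9 = 20.4444
Σ(z_t−z̄)(z_{t+3}−z̄) = (16.7531) + (-131.3580) + (3.0864) + (-16.4691) + (79.7531) + (-35.8025) = -84.0370
Denominator Σ(z_t−z̄)² = 566.2222
r_3 = -84.0370 / 566.2222 = -0.148

-0.148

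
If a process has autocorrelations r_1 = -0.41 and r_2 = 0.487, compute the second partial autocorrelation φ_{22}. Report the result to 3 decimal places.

φ_{22} = (r_2 − r_1²) / (1 − r_1²)
r_1² = (-0.41)² = 0.1681
Numerator = 0.487 − 0.1681 = 0.3189; denominator = 1 − 0.1681 = 0.8319
φ_{22} = 0.3189 / 0.8319 = 0.383

0.383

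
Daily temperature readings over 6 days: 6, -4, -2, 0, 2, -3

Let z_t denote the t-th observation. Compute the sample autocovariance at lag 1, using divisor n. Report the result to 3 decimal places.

-3.782

Mean z̄ = (6 − 4 − 2 + 0 + 2 − 3)/6 = -0.1667
Deviations: 6.1667, -3.8333, -1.8333, 0.1667, 2.1667, -2.8333
Σ_{t=1}^{5}(z_t−z̄)(z_{t+1}−z̄) = -22.6944
γ_1 = -22.6944 / 6 = -3.782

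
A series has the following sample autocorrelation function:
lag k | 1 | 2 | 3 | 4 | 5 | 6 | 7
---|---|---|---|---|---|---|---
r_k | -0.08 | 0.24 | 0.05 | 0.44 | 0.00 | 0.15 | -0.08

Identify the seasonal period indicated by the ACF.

The largest autocorrelation is r_4 = 0.44; the remaining lags stay at or below 0.24.
The dominant spike at lag 4 indicates a seasonal period of 4.

4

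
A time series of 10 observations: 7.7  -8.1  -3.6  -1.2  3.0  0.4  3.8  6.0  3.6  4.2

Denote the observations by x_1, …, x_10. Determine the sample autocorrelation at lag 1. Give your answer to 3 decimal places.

0.103

Mean x̄ = (7.7 − 8.1 − 3.6 − 1.2 + 3.0 + 0.4 + 3.8 + 6.0 + 3.6 + 4.2)/10 = 1.5800
Numerator Σ_{t=1}^{9}(x_t−x̄)(x_{t+1}−x̄) = 21.0916
Denominator Σ(x_t−x̄)² = 204.5360
r_1 = 21.0916 / 204.5360 = 0.103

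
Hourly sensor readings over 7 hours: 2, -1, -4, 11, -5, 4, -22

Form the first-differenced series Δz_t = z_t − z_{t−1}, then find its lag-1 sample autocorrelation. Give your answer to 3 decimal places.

-0.560

First differences Δz: -3, -3, 15, -16, 9, -26
Mean of differences = -4.0000
Numerator Σ(Δz_t−Δz̄)(Δz_{t+1}−Δz̄) = -650.0000
Denominator Σ(Δz_t−Δz̄)² = 1160.0000
r_1(Δz) = -650.0000 / 1160.0000 = -0.560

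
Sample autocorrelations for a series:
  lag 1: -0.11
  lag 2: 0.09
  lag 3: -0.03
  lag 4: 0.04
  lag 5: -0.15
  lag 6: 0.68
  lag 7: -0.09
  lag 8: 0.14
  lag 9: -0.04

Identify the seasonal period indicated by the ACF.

The largest autocorrelation is r_6 = 0.68; the remaining lags stay at or below 0.14.
The dominant spike at lag 6 indicates a seasonal period of 6.

6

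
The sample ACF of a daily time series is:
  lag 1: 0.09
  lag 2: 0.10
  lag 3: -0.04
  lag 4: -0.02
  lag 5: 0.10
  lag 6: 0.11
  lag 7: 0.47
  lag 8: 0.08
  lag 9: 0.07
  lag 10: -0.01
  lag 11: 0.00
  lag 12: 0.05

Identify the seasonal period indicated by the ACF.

7

The largest autocorrelation is r_7 = 0.47; the remaining lags stay at or below 0.11.
The dominant spike at lag 7 indicates a seasonal period of 7.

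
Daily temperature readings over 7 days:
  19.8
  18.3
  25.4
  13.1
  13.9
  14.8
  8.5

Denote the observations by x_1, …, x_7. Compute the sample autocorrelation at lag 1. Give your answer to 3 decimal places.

0.108

Mean x̄ = (19.8 + 18.3 + 25.4 + 13.1 + 13.9 + 14.8 + 8.5)/7 = 16.2571
Deviations from mean: 3.5429, 2.0429, 9.1429, -3.1571, -2.3571, -1.4571, -7.7571
Σ(x_t−x̄)(x_{t+1}−x̄) = (7.2376) + (18.6776) + (-28.8653) + (7.4418) + (3.4347) + (11.3033) = 19.2296
Denominator Σ(x_t−x̄)² = 178.1371
r_1 = 19.2296 / 178.1371 = 0.108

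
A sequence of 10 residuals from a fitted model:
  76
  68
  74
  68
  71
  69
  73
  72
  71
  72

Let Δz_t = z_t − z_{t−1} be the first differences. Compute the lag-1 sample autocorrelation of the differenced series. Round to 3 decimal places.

First differences Δz: -8, 6, -6, 3, -2, 4, -1, -1, 1
Mean of differences = -0.4444
Numerator Σ(Δz_t−Δz̄)(Δz_{t+1}−Δz̄) = -118.8642
Denominator Σ(Δz_t−Δz̄)² = 166.2222
r_1(Δz) = -118.8642 / 166.2222 = -0.715

-0.715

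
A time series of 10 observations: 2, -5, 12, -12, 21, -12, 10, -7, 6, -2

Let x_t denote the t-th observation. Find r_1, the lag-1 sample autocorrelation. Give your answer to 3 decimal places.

-0.913

Mean x̄ = (2 − 5 + 12 − 12 + 21 − 12 + 10 − 7 + 6 − 2)/10 = 1.3000
Numerator Σ_{t=1}^{9}(x_t−x̄)(x_{t+1}−x̄) = -980.5900
Denominator Σ(x_t−x̄)² = 1074.1000
r_1 = -980.5900 / 1074.1000 = -0.913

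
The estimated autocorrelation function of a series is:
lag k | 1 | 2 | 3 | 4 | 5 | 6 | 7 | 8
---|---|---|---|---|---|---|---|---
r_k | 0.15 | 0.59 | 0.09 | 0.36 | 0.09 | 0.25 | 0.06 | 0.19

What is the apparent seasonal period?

The largest autocorrelation is r_2 = 0.59, with weaker echoes at lags 4 (0.36), 6 (0.25) and 8 (0.19); the remaining lags stay at or below 0.15.
The dominant spike at lag 2 indicates a seasonal period of 2.

2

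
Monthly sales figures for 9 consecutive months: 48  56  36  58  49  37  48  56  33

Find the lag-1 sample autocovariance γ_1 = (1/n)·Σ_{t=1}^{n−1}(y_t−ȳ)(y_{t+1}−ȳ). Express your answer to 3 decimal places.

Mean ȳ = (48 + 56 + 36 + 58 + 49 + 37 + 48 + 56 + 33)/9 = 46.7778
Σ_{t=1}^{8}(y_t−ȳ)(y_{t+1}−ȳ) = -333.6049
γ_1 = -333.6049 / 9 = -37.067

-37.067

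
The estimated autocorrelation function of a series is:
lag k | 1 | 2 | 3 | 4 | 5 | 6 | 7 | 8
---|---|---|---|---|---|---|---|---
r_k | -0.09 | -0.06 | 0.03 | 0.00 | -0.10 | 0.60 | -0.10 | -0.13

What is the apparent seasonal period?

6

The largest autocorrelation is r_6 = 0.60; the remaining lags stay at or below 0.03.
The dominant spike at lag 6 indicates a seasonal period of 6.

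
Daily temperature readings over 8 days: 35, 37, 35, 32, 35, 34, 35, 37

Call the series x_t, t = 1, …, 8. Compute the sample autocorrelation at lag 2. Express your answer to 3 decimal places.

Mean x̄ = (35 + 37 + 35 + 32 + 35 + 34 + 35 + 37)/8 = 35.0000
Deviations from mean: 0.0000, 2.0000, 0.0000, -3.0000, 0.0000, -1.0000, 0.0000, 2.0000
Σ(x_t−x̄)(x_{t+2}−x̄) = (0.0000) + (-6.0000) + (0.0000) + (3.0000) + (0.0000) + (-2.0000) = -5.0000
Denominator Σ(x_t−x̄)² = 18.0000
r_2 = -5.0000 / 18.0000 = -0.278

-0.278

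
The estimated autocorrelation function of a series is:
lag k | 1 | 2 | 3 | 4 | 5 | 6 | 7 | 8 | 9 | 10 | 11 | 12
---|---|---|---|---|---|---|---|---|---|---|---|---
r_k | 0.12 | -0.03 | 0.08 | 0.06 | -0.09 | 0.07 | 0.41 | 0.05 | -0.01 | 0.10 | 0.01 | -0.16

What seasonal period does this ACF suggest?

The largest autocorrelation is r_7 = 0.41; the remaining lags stay at or below 0.12.
The dominant spike at lag 7 indicates a seasonal period of 7.

7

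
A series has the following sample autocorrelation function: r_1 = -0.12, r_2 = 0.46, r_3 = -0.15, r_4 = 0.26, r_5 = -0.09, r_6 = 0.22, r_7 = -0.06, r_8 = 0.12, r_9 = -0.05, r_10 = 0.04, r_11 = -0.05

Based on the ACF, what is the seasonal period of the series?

2

The largest autocorrelation is r_2 = 0.46, with weaker echoes at lags 4 (0.26) and 6 (0.22); the remaining lags stay at or below 0.12.
The dominant spike at lag 2 indicates a seasonal period of 2.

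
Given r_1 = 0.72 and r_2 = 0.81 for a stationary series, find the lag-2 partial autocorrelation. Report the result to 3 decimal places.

φ_{22} = (r_2 − r_1²) / (1 − r_1²)
r_1² = (0.72)² = 0.5184
Numerator = 0.81 − 0.5184 = 0.2916; denominator = 1 − 0.5184 = 0.4816
φ_{22} = 0.2916 / 0.4816 = 0.605

0.605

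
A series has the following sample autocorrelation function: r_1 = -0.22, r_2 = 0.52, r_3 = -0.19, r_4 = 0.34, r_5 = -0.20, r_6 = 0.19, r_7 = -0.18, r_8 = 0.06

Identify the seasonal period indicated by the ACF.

The largest autocorrelation is r_2 = 0.52, with weaker echoes at lags 4 (0.34) and 6 (0.19); the remaining lags stay at or below 0.06.
The dominant spike at lag 2 indicates a seasonal period of 2.

2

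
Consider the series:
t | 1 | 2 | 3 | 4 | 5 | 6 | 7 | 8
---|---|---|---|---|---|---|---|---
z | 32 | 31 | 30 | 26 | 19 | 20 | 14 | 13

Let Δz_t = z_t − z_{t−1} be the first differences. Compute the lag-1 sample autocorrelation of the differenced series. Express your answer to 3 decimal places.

First differences Δz: -1, -1, -4, -7, 1, -6, -1
Mean of differences = -2.7143
Numerator Σ(Δz_t−Δz̄)(Δz_{t+1}−Δz̄) = -27.5102
Denominator Σ(Δz_t−Δz̄)² = 53.4286
r_1(Δz) = -27.5102 / 53.4286 = -0.515

-0.515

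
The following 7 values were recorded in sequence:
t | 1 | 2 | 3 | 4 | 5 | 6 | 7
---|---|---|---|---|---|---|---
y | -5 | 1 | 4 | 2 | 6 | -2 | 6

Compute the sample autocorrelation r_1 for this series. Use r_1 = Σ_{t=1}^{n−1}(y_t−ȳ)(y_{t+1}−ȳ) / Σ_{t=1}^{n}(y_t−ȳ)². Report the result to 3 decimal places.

Mean ȳ = (-5 + 1 + 4 + 2 + 6 − 2 + 6)/7 = 1.7143
Deviations from mean: -6.7143, -0.7143, 2.2857, 0.2857, 4.2857, -3.7143, 4.2857
Numerator Σ_{t=1}^{6}(y_t−ȳ)(y_{t+1}−ȳ) = -26.7959
Denominator Σ(y_t−ȳ)² = 101.4286
r_1 = -26.7959 / 101.4286 = -0.264

-0.264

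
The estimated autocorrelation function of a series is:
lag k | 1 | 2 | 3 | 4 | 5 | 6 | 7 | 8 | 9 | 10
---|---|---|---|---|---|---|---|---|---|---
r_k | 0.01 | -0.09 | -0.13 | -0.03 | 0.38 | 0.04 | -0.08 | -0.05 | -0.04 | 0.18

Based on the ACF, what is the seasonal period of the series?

5

The largest autocorrelation is r_5 = 0.38, with a weaker echo at lag 10 (0.18); the remaining lags stay at or below 0.04.
The dominant spike at lag 5 indicates a seasonal period of 5.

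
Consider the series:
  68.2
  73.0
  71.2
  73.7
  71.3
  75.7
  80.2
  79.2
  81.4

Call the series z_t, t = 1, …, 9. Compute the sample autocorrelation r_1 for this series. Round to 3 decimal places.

Mean z̄ = (68.2 + 73.0 + 71.2 + 73.7 + 71.3 + 75.7 + 80.2 + 79.2 + 81.4)/9 = 74.8778
Numerator Σ_{t=1}^{8}(z_t−z̄)(z_{t+1}−z̄) = 80.6195
Denominator Σ(z_t−z̄)² = 166.0556
r_1 = 80.6195 / 166.0556 = 0.485

0.485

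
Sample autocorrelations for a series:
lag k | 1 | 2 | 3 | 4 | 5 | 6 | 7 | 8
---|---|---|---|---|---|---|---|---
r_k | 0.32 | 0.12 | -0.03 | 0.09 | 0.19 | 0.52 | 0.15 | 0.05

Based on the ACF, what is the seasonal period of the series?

The largest autocorrelation is r_6 = 0.52; the remaining lags stay at or below 0.32. The elevated value at lag 1 (0.32), dropping to 0.12 at lag 2, reflects decaying short-term dependence rather than seasonality.
The dominant spike at lag 6 indicates a seasonal period of 6.

6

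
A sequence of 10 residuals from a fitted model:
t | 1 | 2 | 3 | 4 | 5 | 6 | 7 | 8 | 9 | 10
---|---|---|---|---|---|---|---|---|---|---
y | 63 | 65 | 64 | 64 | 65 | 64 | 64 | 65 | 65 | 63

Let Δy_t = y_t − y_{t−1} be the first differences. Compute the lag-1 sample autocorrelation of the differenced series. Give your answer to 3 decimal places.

-0.250

First differences Δy: 2, -1, 0, 1, -1, 0, 1, 0, -2
Mean of differences = 0.0000
Numerator Σ(Δy_t−Δȳ)(Δy_{t+1}−Δȳ) = -3.0000
Denominator Σ(Δy_t−Δȳ)² = 12.0000
r_1(Δy) = -3.0000 / 12.0000 = -0.250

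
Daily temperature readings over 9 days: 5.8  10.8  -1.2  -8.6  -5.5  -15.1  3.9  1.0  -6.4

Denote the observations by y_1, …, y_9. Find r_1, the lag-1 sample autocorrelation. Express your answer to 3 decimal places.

Mean ȳ = (5.8 + 10.8 − 1.2 − 8.6 − 5.5 − 15.1 + 3.9 + 1.0 − 6.4)/9 = -1.7000
Numerator Σ_{t=1}^{8}(y_t−ȳ)(y_{t+1}−ȳ) = 101.0800
Denominator Σ(y_t−ȳ)² = 515.1000
r_1 = 101.0800 / 515.1000 = 0.196

0.196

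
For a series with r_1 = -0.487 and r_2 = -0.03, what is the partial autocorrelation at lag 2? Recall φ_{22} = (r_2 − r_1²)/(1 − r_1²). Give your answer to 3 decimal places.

-0.350

φ_{22} = (r_2 − r_1²) / (1 − r_1²)
r_1² = (-0.487)² = 0.237169
Numerator = -0.03 − 0.2372 = -0.2672; denominator = 1 − 0.2372 = 0.7628
φ_{22} = -0.2672 / 0.7628 = -0.350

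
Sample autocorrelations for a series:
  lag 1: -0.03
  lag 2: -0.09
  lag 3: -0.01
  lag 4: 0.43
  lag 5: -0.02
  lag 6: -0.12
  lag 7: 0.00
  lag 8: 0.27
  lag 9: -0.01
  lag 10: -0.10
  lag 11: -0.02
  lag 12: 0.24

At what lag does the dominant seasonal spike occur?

4

The largest autocorrelation is r_4 = 0.43, with weaker echoes at lags 8 (0.27) and 12 (0.24); the remaining lags stay at or below 0.00.
The dominant spike at lag 4 indicates a seasonal period of 4.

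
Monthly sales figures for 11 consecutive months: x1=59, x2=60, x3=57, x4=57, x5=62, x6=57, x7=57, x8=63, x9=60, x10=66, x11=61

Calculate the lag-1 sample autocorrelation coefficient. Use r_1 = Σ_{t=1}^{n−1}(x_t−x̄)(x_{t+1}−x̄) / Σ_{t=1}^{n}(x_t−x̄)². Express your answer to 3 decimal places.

Mean x̄ = (59 + 60 + 57 + 57 + 62 + 57 + 57 + 63 + 60 + 66 + 61)/11 = 59.9091
Numerator Σ_{t=1}^{10}(x_t−x̄)(x_{t+1}−x̄) = 2.9008
Denominator Σ(x_t−x̄)² = 86.9091
r_1 = 2.9008 / 86.9091 = 0.033

0.033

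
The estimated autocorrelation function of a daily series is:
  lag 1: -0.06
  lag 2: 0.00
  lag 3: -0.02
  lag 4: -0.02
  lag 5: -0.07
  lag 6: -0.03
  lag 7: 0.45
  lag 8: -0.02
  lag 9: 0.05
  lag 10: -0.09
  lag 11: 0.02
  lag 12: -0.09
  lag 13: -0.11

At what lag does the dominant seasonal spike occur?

7

The largest autocorrelation is r_7 = 0.45; the remaining lags stay at or below 0.05.
The dominant spike at lag 7 indicates a seasonal period of 7.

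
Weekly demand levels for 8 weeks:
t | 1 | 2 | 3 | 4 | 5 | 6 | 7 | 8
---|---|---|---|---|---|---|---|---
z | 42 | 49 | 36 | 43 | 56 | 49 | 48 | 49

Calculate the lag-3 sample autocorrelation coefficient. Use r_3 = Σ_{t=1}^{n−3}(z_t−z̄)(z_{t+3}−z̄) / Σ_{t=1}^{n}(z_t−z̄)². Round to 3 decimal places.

0.125

Mean z̄ = (42 + 49 + 36 + 43 + 56 + 49 + 48 + 49)/8 = 46.5000
Deviations from mean: -4.5000, 2.5000, -10.5000, -3.5000, 9.5000, 2.5000, 1.5000, 2.5000
Σ(z_t−z̄)(z_{t+3}−z̄) = (15.7500) + (23.7500) + (-26.2500) + (-5.2500) + (23.7500) = 31.7500
Denominator Σ(z_t−z̄)² = 254.0000
r_3 = 31.7500 / 254.0000 = 0.125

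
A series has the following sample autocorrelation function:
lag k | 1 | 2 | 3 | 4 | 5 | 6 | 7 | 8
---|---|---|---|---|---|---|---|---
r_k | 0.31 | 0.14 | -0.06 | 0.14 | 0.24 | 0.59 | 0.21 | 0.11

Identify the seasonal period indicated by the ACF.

6

The largest autocorrelation is r_6 = 0.59; the remaining lags stay at or below 0.31. The elevated value at lag 1 (0.31), dropping to 0.14 at lag 2, reflects decaying short-term dependence rather than seasonality.
The dominant spike at lag 6 indicates a seasonal period of 6.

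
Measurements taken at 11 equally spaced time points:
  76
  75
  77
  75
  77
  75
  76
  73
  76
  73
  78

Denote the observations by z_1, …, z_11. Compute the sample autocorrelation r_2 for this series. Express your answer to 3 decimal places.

0.535

Mean z̄ = (76 + 75 + 77 + 75 + 77 + 75 + 76 + 73 + 76 + 73 + 78)/11 = 75.5455
Numerator Σ_{t=1}^{9}(z_t−z̄)(z_{t+2}−z̄) = 13.2231
Denominator Σ(z_t−z̄)² = 24.7273
r_2 = 13.2231 / 24.7273 = 0.535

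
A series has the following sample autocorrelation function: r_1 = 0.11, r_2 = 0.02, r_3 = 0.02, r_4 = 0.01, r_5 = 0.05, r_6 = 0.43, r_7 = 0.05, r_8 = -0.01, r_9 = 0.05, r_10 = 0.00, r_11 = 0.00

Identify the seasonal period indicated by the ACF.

The largest autocorrelation is r_6 = 0.43; the remaining lags stay at or below 0.11.
The dominant spike at lag 6 indicates a seasonal period of 6.

6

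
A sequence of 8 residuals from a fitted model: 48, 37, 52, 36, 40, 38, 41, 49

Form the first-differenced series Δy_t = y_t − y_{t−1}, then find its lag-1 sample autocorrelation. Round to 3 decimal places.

First differences Δy: -11, 15, -16, 4, -2, 3, 8
Mean of differences = 0.1429
Numerator Σ(Δy_t−Δȳ)(Δy_{t+1}−Δȳ) = -459.5918
Denominator Σ(Δy_t−Δȳ)² = 694.8571
r_1(Δy) = -459.5918 / 694.8571 = -0.661

-0.661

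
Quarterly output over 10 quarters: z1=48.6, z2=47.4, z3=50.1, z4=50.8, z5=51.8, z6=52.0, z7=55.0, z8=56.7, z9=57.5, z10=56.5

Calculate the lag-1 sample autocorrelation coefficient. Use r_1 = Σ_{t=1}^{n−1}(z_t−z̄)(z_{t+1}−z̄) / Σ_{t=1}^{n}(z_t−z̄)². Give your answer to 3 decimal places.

0.761

Mean z̄ = (48.6 + 47.4 + 50.1 + 50.8 + 51.8 + 52.0 + 55.0 + 56.7 + 57.5 + 56.5)/10 = 52.6400
Numerator Σ_{t=1}^{9}(z_t−z̄)(z_{t+1}−z̄) = 87.7984
Denominator Σ(z_t−z̄)² = 115.3040
r_1 = 87.7984 / 115.3040 = 0.761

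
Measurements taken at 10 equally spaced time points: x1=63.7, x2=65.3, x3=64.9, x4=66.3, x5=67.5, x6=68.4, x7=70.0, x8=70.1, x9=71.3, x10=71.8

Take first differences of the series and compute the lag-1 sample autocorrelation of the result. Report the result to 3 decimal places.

First differences Δx: 1.6, -0.4, 1.4, 1.2, 0.9, 1.6, 0.1, 1.2, 0.5
Mean of differences = 0.9000
Numerator Σ(Δx_t−Δx̄)(Δx_{t+1}−Δx̄) = -2.3300
Denominator Σ(Δx_t−Δx̄)² = 3.9000
r_1(Δx) = -2.3300 / 3.9000 = -0.597

-0.597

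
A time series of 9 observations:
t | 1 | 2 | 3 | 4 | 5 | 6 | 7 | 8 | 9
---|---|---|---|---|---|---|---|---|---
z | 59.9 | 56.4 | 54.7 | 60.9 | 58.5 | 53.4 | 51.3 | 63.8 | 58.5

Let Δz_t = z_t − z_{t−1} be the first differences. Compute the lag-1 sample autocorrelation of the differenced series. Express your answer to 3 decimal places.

-0.320

First differences Δz: -3.5, -1.7, 6.2, -2.4, -5.1, -2.1, 12.5, -5.3
Mean of differences = -0.1750
Numerator Σ(Δz_t−Δz̄)(Δz_{t+1}−Δz̄) = -87.7556
Denominator Σ(Δz_t−Δz̄)² = 273.8550
r_1(Δz) = -87.7556 / 273.8550 = -0.320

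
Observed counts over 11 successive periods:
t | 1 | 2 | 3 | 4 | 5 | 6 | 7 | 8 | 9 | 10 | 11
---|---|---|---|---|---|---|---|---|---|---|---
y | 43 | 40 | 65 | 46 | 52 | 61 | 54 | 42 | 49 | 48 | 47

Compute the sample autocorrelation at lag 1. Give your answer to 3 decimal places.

Mean ȳ = (43 + 40 + 65 + 46 + 52 + 61 + 54 + 42 + 49 + 48 + 47)/11 = 49.7273
Numerator Σ_{t=1}^{10}(y_t−ȳ)(y_{t+1}−ȳ) = -96.1653
Denominator Σ(y_t−ȳ)² = 608.1818
r_1 = -96.1653 / 608.1818 = -0.158

-0.158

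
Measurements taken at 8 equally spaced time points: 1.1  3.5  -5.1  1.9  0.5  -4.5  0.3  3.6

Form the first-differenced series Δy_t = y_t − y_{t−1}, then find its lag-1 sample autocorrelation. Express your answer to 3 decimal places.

First differences Δy: 2.4, -8.6, 7.0, -1.4, -5.0, 4.8, 3.3
Mean of differences = 0.3571
Numerator Σ(Δy_t−Δȳ)(Δy_{t+1}−Δȳ) = -90.7847
Denominator Σ(Δy_t−Δȳ)² = 188.7171
r_1(Δy) = -90.7847 / 188.7171 = -0.481

-0.481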